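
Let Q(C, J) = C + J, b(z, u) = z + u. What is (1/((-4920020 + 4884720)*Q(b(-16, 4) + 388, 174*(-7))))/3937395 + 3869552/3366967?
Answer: 452852187078244470967/394034857205760309000 ≈ 1.1493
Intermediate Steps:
b(z, u) = u + z
(1/((-4920020 + 4884720)*Q(b(-16, 4) + 388, 174*(-7))))/3937395 + 3869552/3366967 = (1/((-4920020 + 4884720)*(((4 - 16) + 388) + 174*(-7))))/3937395 + 3869552/3366967 = (1/((-35300)*((-12 + 388) - 1218)))*(1/3937395) + 3869552*(1/3366967) = -1/(35300*(376 - 1218))*(1/3937395) + 3869552/3366967 = -1/35300/(-842)*(1/3937395) + 3869552/3366967 = -1/35300*(-1/842)*(1/3937395) + 3869552/3366967 = (1/29722600)*(1/3937395) + 3869552/3366967 = 1/117029616627000 + 3869552/3366967 = 452852187078244470967/394034857205760309000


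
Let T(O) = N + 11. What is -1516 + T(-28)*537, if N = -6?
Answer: 1169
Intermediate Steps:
T(O) = 5 (T(O) = -6 + 11 = 5)
-1516 + T(-28)*537 = -1516 + 5*537 = -1516 + 2685 = 1169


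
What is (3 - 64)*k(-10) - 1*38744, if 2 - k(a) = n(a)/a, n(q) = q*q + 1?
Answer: -394821/10 ≈ -39482.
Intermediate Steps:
n(q) = 1 + q**2 (n(q) = q**2 + 1 = 1 + q**2)
k(a) = 2 - (1 + a**2)/a
(3 - 64)*k(-10) - 1*38744 = (3 - 64)*(2 - 1*(-10) - 1/(-10)) - 1*38744 = -61*(2 + 10 - 1*(-1/10)) - 38744 = -61*(2 + 10 + 1/10) - 38744 = -61*121/10 - 38744 = -7381/10 - 38744 = -394821/10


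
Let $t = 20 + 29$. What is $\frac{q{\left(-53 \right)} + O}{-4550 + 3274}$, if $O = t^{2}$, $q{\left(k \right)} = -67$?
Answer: $- \frac{1167}{638} \approx -1.8292$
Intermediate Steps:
$t = 49$
$O = 2401$ ($O = 49^{2} = 2401$)
$\frac{q{\left(-53 \right)} + O}{-4550 + 3274} = \frac{-67 + 2401}{-4550 + 3274} = \frac{2334}{-1276} = 2334 \left(- \frac{1}{1276}\right) = - \frac{1167}{638}$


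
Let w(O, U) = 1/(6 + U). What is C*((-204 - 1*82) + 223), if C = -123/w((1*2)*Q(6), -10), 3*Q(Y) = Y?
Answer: -30996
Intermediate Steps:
Q(Y) = Y/3
C = 492 (C = -123/(1/(6 - 10)) = -123/(1/(-4)) = -123/(-¼) = -123*(-4) = 492)
C*((-204 - 1*82) + 223) = 492*((-204 - 1*82) + 223) = 492*((-204 - 82) + 223) = 492*(-286 + 223) = 492*(-63) = -30996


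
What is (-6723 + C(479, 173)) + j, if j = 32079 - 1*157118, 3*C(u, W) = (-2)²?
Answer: -395282/3 ≈ -1.3176e+5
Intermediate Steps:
C(u, W) = 4/3 (C(u, W) = (⅓)*(-2)² = (⅓)*4 = 4/3)
j = -125039 (j = 32079 - 157118 = -125039)
(-6723 + C(479, 173)) + j = (-6723 + 4/3) - 125039 = -20165/3 - 125039 = -395282/3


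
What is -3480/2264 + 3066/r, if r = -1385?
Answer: -1470153/391955 ≈ -3.7508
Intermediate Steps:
-3480/2264 + 3066/r = -3480/2264 + 3066/(-1385) = -3480*1/2264 + 3066*(-1/1385) = -435/283 - 3066/1385 = -1470153/391955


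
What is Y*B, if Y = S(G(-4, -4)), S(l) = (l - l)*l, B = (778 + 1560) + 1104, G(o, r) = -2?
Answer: 0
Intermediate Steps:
B = 3442 (B = 2338 + 1104 = 3442)
S(l) = 0 (S(l) = 0*l = 0)
Y = 0
Y*B = 0*3442 = 0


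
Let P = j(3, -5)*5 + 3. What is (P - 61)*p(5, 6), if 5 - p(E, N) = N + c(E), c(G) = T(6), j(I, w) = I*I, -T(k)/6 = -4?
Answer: 325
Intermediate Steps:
T(k) = 24 (T(k) = -6*(-4) = 24)
j(I, w) = I²
c(G) = 24
p(E, N) = -19 - N (p(E, N) = 5 - (N + 24) = 5 - (24 + N) = 5 + (-24 - N) = -19 - N)
P = 48 (P = 3²*5 + 3 = 9*5 + 3 = 45 + 3 = 48)
(P - 61)*p(5, 6) = (48 - 61)*(-19 - 1*6) = -13*(-19 - 6) = -13*(-25) = 325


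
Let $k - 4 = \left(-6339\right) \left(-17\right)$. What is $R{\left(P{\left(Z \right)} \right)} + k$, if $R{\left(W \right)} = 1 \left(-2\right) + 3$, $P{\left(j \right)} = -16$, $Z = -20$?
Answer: $107768$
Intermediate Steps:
$R{\left(W \right)} = 1$ ($R{\left(W \right)} = -2 + 3 = 1$)
$k = 107767$ ($k = 4 - -107763 = 4 + 107763 = 107767$)
$R{\left(P{\left(Z \right)} \right)} + k = 1 + 107767 = 107768$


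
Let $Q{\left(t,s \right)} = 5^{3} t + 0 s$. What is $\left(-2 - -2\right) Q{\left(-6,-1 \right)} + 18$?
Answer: $18$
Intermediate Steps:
$Q{\left(t,s \right)} = 125 t$ ($Q{\left(t,s \right)} = 125 t + 0 = 125 t$)
$\left(-2 - -2\right) Q{\left(-6,-1 \right)} + 18 = \left(-2 - -2\right) 125 \left(-6\right) + 18 = \left(-2 + 2\right) \left(-750\right) + 18 = 0 \left(-750\right) + 18 = 0 + 18 = 18$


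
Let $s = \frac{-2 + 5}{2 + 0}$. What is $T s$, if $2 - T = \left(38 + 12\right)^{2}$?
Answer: $-3747$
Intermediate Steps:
$T = -2498$ ($T = 2 - \left(38 + 12\right)^{2} = 2 - 50^{2} = 2 - 2500 = -2498$)
$s = \frac{3}{2} \approx 1.5$
$T s = \left(-2498\right) \frac{3}{2} = -3747$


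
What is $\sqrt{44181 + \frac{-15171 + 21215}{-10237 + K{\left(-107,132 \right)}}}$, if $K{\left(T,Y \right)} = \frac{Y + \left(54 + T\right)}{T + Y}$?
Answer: $\frac{\sqrt{722981205494499}}{127923} \approx 210.19$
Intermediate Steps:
$K{\left(T,Y \right)} = \frac{54 + T + Y}{T + Y}$
$\sqrt{44181 + \frac{-15171 + 21215}{-10237 + K{\left(-107,132 \right)}}} = \sqrt{44181 + \frac{-15171 + 21215}{-10237 + \frac{54 - 107 + 132}{-107 + 132}}} = \sqrt{44181 + \frac{6044}{-10237 + \frac{1}{25} \cdot 79}} = \sqrt{44181 + \frac{6044}{-10237 + \frac{79}{25}}} = \sqrt{44181 + \frac{6044}{- \frac{255846}{25}}} = \sqrt{44181 + 6044 \left(- \frac{25}{255846}\right)} = \sqrt{44181 - \frac{75550}{127923}} = \sqrt{\frac{5651690513}{127923}} = \frac{\sqrt{722981205494499}}{127923}$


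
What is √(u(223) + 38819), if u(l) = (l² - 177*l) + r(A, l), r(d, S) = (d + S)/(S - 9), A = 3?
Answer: 2*√140473666/107 ≈ 221.54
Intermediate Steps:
r(d, S) = (S + d)/(-9 + S)
u(l) = l² - 177*l + (3 + l)/(-9 + l) (u(l) = (l² - 177*l) + (l + 3)/(-9 + l) = (l² - 177*l) + (3 + l)/(-9 + l) = l² - 177*l + (3 + l)/(-9 + l))
√(u(223) + 38819) = √((3 + 223 + 223*(-177 + 223)*(-9 + 223))/(-9 + 223) + 38819) = √((3 + 223 + 223*46*214)/214 + 38819) = √((3 + 223 + 2195212)/214 + 38819) = √((1/214)*2195438 + 38819) = √(1097719/107 + 38819) = √(5251352/107) = 2*√140473666/107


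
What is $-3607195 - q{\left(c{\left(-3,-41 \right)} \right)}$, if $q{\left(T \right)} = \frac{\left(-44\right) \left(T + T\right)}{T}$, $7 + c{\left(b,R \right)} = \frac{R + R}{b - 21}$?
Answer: $-3607107$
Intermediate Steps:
$c{\left(b,R \right)} = -7 + \frac{2 R}{-21 + b}$ ($c{\left(b,R \right)} = -7 + \frac{R + R}{b - 21} = -7 + \frac{2 R}{-21 + b}$)
$q{\left(T \right)} = -88$ ($q{\left(T \right)} = \frac{\left(-44\right) 2 T}{T} = \frac{\left(-88\right) T}{T} = -88$)
$-3607195 - q{\left(c{\left(-3,-41 \right)} \right)} = -3607195 - -88 = -3607195 + 88 = -3607107$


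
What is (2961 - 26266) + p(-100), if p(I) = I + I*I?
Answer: -13405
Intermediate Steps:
p(I) = I + I²
(2961 - 26266) + p(-100) = (2961 - 26266) - 100*(1 - 100) = -23305 - 100*(-99) = -23305 + 9900 = -13405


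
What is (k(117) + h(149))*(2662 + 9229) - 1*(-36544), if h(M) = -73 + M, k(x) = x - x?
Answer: 940260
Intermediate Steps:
k(x) = 0
(k(117) + h(149))*(2662 + 9229) - 1*(-36544) = (0 + (-73 + 149))*(2662 + 9229) - 1*(-36544) = (0 + 76)*11891 + 36544 = 76*11891 + 36544 = 903716 + 36544 = 940260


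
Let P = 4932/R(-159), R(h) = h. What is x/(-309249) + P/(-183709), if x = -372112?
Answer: 3623605545980/3011026700673 ≈ 1.2034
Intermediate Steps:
P = -1644/53 (P = 4932/(-159) = 4932*(-1/159) = -1644/53 ≈ -31.019)
x/(-309249) + P/(-183709) = -372112/(-309249) - 1644/53/(-183709) = -372112*(-1/309249) - 1644/53*(-1/183709) = 372112/309249 + 1644/9736577 = 3623605545980/3011026700673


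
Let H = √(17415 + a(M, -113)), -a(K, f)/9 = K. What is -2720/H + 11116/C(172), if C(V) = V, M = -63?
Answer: 2779/43 - 1360*√222/999 ≈ 44.344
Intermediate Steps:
a(K, f) = -9*K
H = 9*√222 (H = √(17415 - 9*(-63)) = √(17415 + 567) = √17982 = 9*√222 ≈ 134.10)
-2720/H + 11116/C(172) = -2720*√222/1998 + 11116/172 = -1360*√222/999 + 11116*(1/172) = -1360*√222/999 + 2779/43 = 2779/43 - 1360*√222/999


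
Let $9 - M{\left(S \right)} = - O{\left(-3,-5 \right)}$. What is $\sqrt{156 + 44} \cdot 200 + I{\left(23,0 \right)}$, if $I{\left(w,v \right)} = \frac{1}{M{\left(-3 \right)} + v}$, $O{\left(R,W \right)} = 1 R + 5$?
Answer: $\frac{1}{11} + 2000 \sqrt{2} \approx 2828.5$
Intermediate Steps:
$O{\left(R,W \right)} = 5 + R$ ($O{\left(R,W \right)} = R + 5 = 5 + R$)
$M{\left(S \right)} = 11$ ($M{\left(S \right)} = 9 - - (5 - 3) = 9 - \left(-1\right) 2 = 9 - -2 = 9 + 2 = 11$)
$I{\left(w,v \right)} = \frac{1}{11 + v}$
$\sqrt{156 + 44} \cdot 200 + I{\left(23,0 \right)} = \sqrt{156 + 44} \cdot 200 + \frac{1}{11 + 0} = \sqrt{200} \cdot 200 + \frac{1}{11} = 10 \sqrt{2} \cdot 200 + \frac{1}{11} = 2000 \sqrt{2} + \frac{1}{11} = \frac{1}{11} + 2000 \sqrt{2}$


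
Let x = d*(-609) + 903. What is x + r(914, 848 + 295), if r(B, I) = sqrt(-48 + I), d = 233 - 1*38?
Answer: -117852 + sqrt(1095) ≈ -1.1782e+5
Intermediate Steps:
d = 195 (d = 233 - 38 = 195)
x = -117852 (x = 195*(-609) + 903 = -118755 + 903 = -117852)
x + r(914, 848 + 295) = -117852 + sqrt(-48 + (848 + 295)) = -117852 + sqrt(-48 + 1143) = -117852 + sqrt(1095)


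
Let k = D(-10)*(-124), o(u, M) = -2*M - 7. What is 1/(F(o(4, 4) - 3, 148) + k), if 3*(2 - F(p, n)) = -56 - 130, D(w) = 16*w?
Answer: 1/19904 ≈ 5.0241e-5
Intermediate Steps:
o(u, M) = -7 - 2*M
k = 19840 (k = (16*(-10))*(-124) = -160*(-124) = 19840)
F(p, n) = 64 (F(p, n) = 2 - (-56 - 130)/3 = 2 - ⅓*(-186) = 2 + 62 = 64)
1/(F(o(4, 4) - 3, 148) + k) = 1/(64 + 19840) = 1/19904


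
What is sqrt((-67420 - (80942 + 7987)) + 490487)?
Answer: sqrt(334138) ≈ 578.05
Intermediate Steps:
sqrt((-67420 - (80942 + 7987)) + 490487) = sqrt((-67420 - 1*88929) + 490487) = sqrt((-67420 - 88929) + 490487) = sqrt(-156349 + 490487) = sqrt(334138)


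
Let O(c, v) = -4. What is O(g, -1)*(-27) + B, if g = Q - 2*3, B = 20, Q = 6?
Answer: 128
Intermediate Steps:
g = 0 (g = 6 - 2*3 = 6 - 6 = 0)
O(g, -1)*(-27) + B = -4*(-27) + 20 = 108 + 20 = 128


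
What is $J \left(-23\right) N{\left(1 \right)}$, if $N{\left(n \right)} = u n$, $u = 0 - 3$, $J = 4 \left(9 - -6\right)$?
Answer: $4140$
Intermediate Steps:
$J = 60$ ($J = 4 \left(9 + 6\right) = 4 \cdot 15 = 60$)
$u = -3$ ($u = 0 - 3 = -3$)
$N{\left(n \right)} = - 3 n$
$J \left(-23\right) N{\left(1 \right)} = 60 \left(-23\right) \left(\left(-3\right) 1\right) = \left(-1380\right) \left(-3\right) = 4140$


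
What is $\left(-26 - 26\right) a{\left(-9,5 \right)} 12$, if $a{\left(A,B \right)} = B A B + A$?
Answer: $146016$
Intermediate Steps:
$a{\left(A,B \right)} = A + A B^{2}$ ($a{\left(A,B \right)} = A B B + A = A B^{2} + A = A + A B^{2}$)
$\left(-26 - 26\right) a{\left(-9,5 \right)} 12 = \left(-26 - 26\right) \left(- 9 \left(1 + 5^{2}\right)\right) 12 = - 52 \left(- 9 \left(1 + 25\right)\right) 12 = - 52 \left(\left(-9\right) 26\right) 12 = \left(-52\right) \left(-234\right) 12 = 12168 \cdot 12 = 146016$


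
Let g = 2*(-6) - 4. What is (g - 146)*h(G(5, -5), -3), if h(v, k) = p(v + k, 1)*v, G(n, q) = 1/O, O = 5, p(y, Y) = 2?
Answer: -324/5 ≈ -64.800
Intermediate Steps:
g = -16 (g = -12 - 4 = -16)
G(n, q) = 1/5
h(v, k) = 2*v
(g - 146)*h(G(5, -5), -3) = (-16 - 146)*(2*(1/5)) = -162*2/5 = -324/5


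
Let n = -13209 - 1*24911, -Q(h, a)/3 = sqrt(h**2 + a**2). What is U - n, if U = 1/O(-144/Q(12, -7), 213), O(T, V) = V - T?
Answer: 111233068223/2917971 + 16*sqrt(193)/2917971 ≈ 38120.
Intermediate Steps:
Q(h, a) = -3*sqrt(a**2 + h**2) (Q(h, a) = -3*sqrt(h**2 + a**2) = -3*sqrt(a**2 + h**2))
n = -38120 (n = -13209 - 24911 = -38120)
U = 1/(213 - 48*sqrt(193)/193) (U = 1/(213 - (-144)/((-3*sqrt((-7)**2 + 12**2)))) = 1/(213 - (-144)/((-3*sqrt(49 + 144)))) = 1/(213 - (-144)/((-3*sqrt(193)))) = 1/(213 - (-144)*(-sqrt(193)/579)) = 1/(213 - 48*sqrt(193)/193) ≈ 0.0047722)
U - n = (13703/2917971 + 16*sqrt(193)/2917971) - 1*(-38120) = (13703/2917971 + 16*sqrt(193)/2917971) + 38120 = 111233068223/2917971 + 16*sqrt(193)/2917971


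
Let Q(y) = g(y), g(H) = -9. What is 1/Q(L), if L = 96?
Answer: -⅑ ≈ -0.11111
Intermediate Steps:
Q(y) = -9
1/Q(L) = 1/(-9) = -⅑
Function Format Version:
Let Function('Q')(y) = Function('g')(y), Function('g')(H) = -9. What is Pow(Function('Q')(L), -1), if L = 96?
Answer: Rational(-1, 9) ≈ -0.11111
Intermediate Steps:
Function('Q')(y) = -9
Pow(Function('Q')(L), -1) = Pow(-9, -1) = Rational(-1, 9)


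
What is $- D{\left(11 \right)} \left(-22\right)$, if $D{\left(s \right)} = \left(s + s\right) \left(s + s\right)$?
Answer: $10648$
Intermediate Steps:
$D{\left(s \right)} = 4 s^{2}$ ($D{\left(s \right)} = 2 s 2 s = 4 s^{2}$)
$- D{\left(11 \right)} \left(-22\right) = - 4 \cdot 11^{2} \left(-22\right) = - 4 \cdot 121 \left(-22\right) = - 484 \left(-22\right) = \left(-1\right) \left(-10648\right) = 10648$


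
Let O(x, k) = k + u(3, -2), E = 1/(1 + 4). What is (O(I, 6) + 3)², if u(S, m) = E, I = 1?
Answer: 2116/25 ≈ 84.640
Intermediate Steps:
E = ⅕ (E = 1/5 = ⅕ ≈ 0.20000)
u(S, m) = ⅕
O(x, k) = ⅕ + k (O(x, k) = k + ⅕ = ⅕ + k)
(O(I, 6) + 3)² = ((⅕ + 6) + 3)² = (31/5 + 3)² = (46/5)² = 2116/25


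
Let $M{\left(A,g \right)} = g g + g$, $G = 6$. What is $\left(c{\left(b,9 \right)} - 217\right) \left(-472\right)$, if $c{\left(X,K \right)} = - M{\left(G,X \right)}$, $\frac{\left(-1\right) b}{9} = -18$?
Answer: $12566056$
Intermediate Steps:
$M{\left(A,g \right)} = g + g^{2}$ ($M{\left(A,g \right)} = g^{2} + g = g + g^{2}$)
$b = 162$ ($b = \left(-9\right) \left(-18\right) = 162$)
$c{\left(X,K \right)} = - X \left(1 + X\right)$
$\left(c{\left(b,9 \right)} - 217\right) \left(-472\right) = \left(\left(-1\right) 162 \left(1 + 162\right) - 217\right) \left(-472\right) = \left(\left(-1\right) 162 \cdot 163 - 217\right) \left(-472\right) = \left(-26406 - 217\right) \left(-472\right) = \left(-26623\right) \left(-472\right) = 12566056$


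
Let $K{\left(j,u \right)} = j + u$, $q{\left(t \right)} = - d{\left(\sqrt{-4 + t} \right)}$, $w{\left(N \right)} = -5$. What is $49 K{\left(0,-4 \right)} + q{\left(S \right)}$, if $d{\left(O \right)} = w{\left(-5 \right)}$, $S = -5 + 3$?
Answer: $-191$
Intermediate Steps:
$S = -2$
$d{\left(O \right)} = -5$
$q{\left(t \right)} = 5$ ($q{\left(t \right)} = \left(-1\right) \left(-5\right) = 5$)
$49 K{\left(0,-4 \right)} + q{\left(S \right)} = 49 \left(0 - 4\right) + 5 = 49 \left(-4\right) + 5 = -196 + 5 = -191$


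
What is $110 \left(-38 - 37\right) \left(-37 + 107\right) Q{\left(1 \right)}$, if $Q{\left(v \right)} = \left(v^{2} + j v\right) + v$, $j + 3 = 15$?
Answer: $-8085000$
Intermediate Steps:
$j = 12$ ($j = -3 + 15 = 12$)
$Q{\left(v \right)} = v^{2} + 13 v$ ($Q{\left(v \right)} = \left(v^{2} + 12 v\right) + v = v^{2} + 13 v$)
$110 \left(-38 - 37\right) \left(-37 + 107\right) Q{\left(1 \right)} = 110 \left(-38 - 37\right) \left(-37 + 107\right) 1 \left(13 + 1\right) = 110 \left(\left(-75\right) 70\right) 1 \cdot 14 = 110 \left(-5250\right) 14 = \left(-577500\right) 14 = -8085000$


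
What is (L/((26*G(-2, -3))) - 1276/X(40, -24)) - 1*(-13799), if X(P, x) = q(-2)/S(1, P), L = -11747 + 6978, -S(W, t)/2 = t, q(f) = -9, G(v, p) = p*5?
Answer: 2888737/1170 ≈ 2469.0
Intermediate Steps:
G(v, p) = 5*p
S(W, t) = -2*t
L = -4769
X(P, x) = 9/(2*P) (X(P, x) = -9*(-1/(2*P)) = -(-9)/(2*P) = 9/(2*P))
(L/((26*G(-2, -3))) - 1276/X(40, -24)) - 1*(-13799) = (-4769/(26*(5*(-3))) - 1276/((9/2)/40)) - 1*(-13799) = (-4769/(26*(-15)) - 1276/((9/2)*(1/40))) + 13799 = (-4769/(-390) - 1276/9/80) + 13799 = (-4769*(-1/390) - 1276*80/9) + 13799 = (4769/390 - 102080/9) + 13799 = -13256093/1170 + 13799 = 2888737/1170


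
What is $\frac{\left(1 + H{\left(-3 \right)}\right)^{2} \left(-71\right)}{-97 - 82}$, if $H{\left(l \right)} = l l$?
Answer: $\frac{7100}{179} \approx 39.665$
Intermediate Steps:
$H{\left(l \right)} = l^{2}$
$\frac{\left(1 + H{\left(-3 \right)}\right)^{2} \left(-71\right)}{-97 - 82} = \frac{\left(1 + \left(-3\right)^{2}\right)^{2} \left(-71\right)}{-97 - 82} = \frac{\left(1 + 9\right)^{2} \left(-71\right)}{-179} = 10^{2} \left(-71\right) \left(- \frac{1}{179}\right) = 100 \left(-71\right) \left(- \frac{1}{179}\right) = \left(-7100\right) \left(- \frac{1}{179}\right) = \frac{7100}{179}$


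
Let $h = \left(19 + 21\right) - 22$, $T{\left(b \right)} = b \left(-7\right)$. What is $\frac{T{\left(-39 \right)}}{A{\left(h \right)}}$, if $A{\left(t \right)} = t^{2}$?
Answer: $\frac{91}{108} \approx 0.84259$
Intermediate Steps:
$T{\left(b \right)} = - 7 b$
$h = 18$ ($h = 40 - 22 = 18$)
$\frac{T{\left(-39 \right)}}{A{\left(h \right)}} = \frac{\left(-7\right) \left(-39\right)}{18^{2}} = \frac{273}{324} = 273 \cdot \frac{1}{324} = \frac{91}{108}$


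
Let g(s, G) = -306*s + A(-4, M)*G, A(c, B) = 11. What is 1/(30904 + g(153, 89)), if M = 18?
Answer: -1/14935 ≈ -6.6957e-5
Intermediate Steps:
g(s, G) = -306*s + 11*G
1/(30904 + g(153, 89)) = 1/(30904 + (-306*153 + 11*89)) = 1/(30904 + (-46818 + 979)) = 1/(30904 - 45839) = 1/(-14935) = -1/14935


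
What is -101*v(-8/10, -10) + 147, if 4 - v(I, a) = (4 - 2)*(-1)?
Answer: -459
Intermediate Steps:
v(I, a) = 6 (v(I, a) = 4 - (4 - 2)*(-1) = 4 - 2*(-1) = 4 - 1*(-2) = 4 + 2 = 6)
-101*v(-8/10, -10) + 147 = -101*6 + 147 = -606 + 147 = -459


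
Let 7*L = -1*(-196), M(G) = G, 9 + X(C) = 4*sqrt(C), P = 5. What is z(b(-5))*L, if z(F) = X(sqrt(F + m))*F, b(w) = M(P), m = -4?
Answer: -700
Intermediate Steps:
X(C) = -9 + 4*sqrt(C)
b(w) = 5
z(F) = F*(-9 + 4*(-4 + F)**(1/4)) (z(F) = (-9 + 4*sqrt(sqrt(F - 4)))*F = (-9 + 4*sqrt(sqrt(-4 + F)))*F = (-9 + 4*(-4 + F)**(1/4))*F = F*(-9 + 4*(-4 + F)**(1/4)))
L = 28 (L = (-1*(-196))/7 = (1/7)*196 = 28)
z(b(-5))*L = (5*(-9 + 4*(-4 + 5)**(1/4)))*28 = (5*(-9 + 4*1**(1/4)))*28 = (5*(-9 + 4*1))*28 = (5*(-9 + 4))*28 = (5*(-5))*28 = -25*28 = -700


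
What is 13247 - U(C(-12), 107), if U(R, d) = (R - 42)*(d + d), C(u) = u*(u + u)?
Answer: -39397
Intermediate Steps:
C(u) = 2*u² (C(u) = u*(2*u) = 2*u²)
U(R, d) = 2*d*(-42 + R) (U(R, d) = (-42 + R)*(2*d) = 2*d*(-42 + R))
13247 - U(C(-12), 107) = 13247 - 2*107*(-42 + 2*(-12)²) = 13247 - 2*107*(-42 + 2*144) = 13247 - 2*107*(-42 + 288) = 13247 - 2*107*246 = 13247 - 1*52644 = 13247 - 52644 = -39397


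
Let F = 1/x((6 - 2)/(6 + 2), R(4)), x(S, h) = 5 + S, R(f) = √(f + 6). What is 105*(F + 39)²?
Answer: 19504905/121 ≈ 1.6120e+5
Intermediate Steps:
R(f) = √(6 + f)
F = 2/11 (F = 1/(5 + (6 - 2)/(6 + 2)) = 1/(5 + 4/8) = 1/(5 + 4*(⅛)) = 1/(5 + ½) = 1/(11/2) = 2/11 ≈ 0.18182)
105*(F + 39)² = 105*(2/11 + 39)² = 105*(431/11)² = 105*(185761/121) = 19504905/121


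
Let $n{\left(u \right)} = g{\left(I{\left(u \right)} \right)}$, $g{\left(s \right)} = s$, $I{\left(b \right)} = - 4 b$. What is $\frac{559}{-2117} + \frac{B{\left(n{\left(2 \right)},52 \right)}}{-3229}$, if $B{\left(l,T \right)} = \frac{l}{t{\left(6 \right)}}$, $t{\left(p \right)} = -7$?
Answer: $- \frac{12652013}{47850551} \approx -0.26441$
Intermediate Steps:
$n{\left(u \right)} = - 4 u$
$B{\left(l,T \right)} = - \frac{l}{7}$ ($B{\left(l,T \right)} = \frac{l}{-7} = l \left(- \frac{1}{7}\right) = - \frac{l}{7}$)
$\frac{559}{-2117} + \frac{B{\left(n{\left(2 \right)},52 \right)}}{-3229} = \frac{559}{-2117} + \frac{\left(- \frac{1}{7}\right) \left(\left(-4\right) 2\right)}{-3229} = 559 \left(- \frac{1}{2117}\right) + \left(- \frac{1}{7}\right) \left(-8\right) \left(- \frac{1}{3229}\right) = - \frac{559}{2117} + \frac{8}{7} \left(- \frac{1}{3229}\right) = - \frac{559}{2117} - \frac{8}{22603} = - \frac{12652013}{47850551}$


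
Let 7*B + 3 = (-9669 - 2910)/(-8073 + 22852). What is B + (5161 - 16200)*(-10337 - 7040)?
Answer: 19844840942543/103453 ≈ 1.9182e+8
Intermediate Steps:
B = -56916/103453 (B = -3/7 + ((-9669 - 2910)/(-8073 + 22852))/7 = -3/7 + (-12579/14779)/7 = -3/7 + (-12579*1/14779)/7 = -3/7 + (⅐)*(-12579/14779) = -3/7 - 1797/14779 = -56916/103453 ≈ -0.55016)
B + (5161 - 16200)*(-10337 - 7040) = -56916/103453 + (5161 - 16200)*(-10337 - 7040) = -56916/103453 - 11039*(-17377) = -56916/103453 + 191824703 = 19844840942543/103453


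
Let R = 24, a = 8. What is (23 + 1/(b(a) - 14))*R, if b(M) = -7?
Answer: 3856/7 ≈ 550.86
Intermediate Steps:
(23 + 1/(b(a) - 14))*R = (23 + 1/(-7 - 14))*24 = (23 + 1/(-21))*24 = (23 - 1/21)*24 = (482/21)*24 = 3856/7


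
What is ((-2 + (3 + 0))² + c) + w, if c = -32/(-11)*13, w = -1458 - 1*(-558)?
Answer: -9473/11 ≈ -861.18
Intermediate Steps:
w = -900 (w = -1458 + 558 = -900)
c = 416/11 (c = -32*(-1/11)*13 = (32/11)*13 = 416/11 ≈ 37.818)
((-2 + (3 + 0))² + c) + w = ((-2 + (3 + 0))² + 416/11) - 900 = ((-2 + 3)² + 416/11) - 900 = (1² + 416/11) - 900 = (1 + 416/11) - 900 = 427/11 - 900 = -9473/11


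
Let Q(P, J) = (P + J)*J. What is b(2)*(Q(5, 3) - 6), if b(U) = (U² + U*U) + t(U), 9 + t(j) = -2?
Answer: -54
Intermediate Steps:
t(j) = -11 (t(j) = -9 - 2 = -11)
Q(P, J) = J*(J + P) (Q(P, J) = (J + P)*J = J*(J + P))
b(U) = -11 + 2*U² (b(U) = (U² + U*U) - 11 = (U² + U²) - 11 = 2*U² - 11 = -11 + 2*U²)
b(2)*(Q(5, 3) - 6) = (-11 + 2*2²)*(3*(3 + 5) - 6) = (-11 + 2*4)*(3*8 - 6) = (-11 + 8)*(24 - 6) = -3*18 = -54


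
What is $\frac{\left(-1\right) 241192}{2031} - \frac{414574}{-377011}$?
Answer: $- \frac{90090037318}{765709341} \approx -117.66$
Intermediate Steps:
$\frac{\left(-1\right) 241192}{2031} - \frac{414574}{-377011} = \left(-241192\right) \frac{1}{2031} - - \frac{414574}{377011} = - \frac{241192}{2031} + \frac{414574}{377011} = - \frac{90090037318}{765709341}$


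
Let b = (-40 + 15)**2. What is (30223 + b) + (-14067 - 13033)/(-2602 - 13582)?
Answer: 124817783/4046 ≈ 30850.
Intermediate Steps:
b = 625 (b = (-25)**2 = 625)
(30223 + b) + (-14067 - 13033)/(-2602 - 13582) = (30223 + 625) + (-14067 - 13033)/(-2602 - 13582) = 30848 - 27100/(-16184) = 30848 - 27100*(-1/16184) = 30848 + 6775/4046 = 124817783/4046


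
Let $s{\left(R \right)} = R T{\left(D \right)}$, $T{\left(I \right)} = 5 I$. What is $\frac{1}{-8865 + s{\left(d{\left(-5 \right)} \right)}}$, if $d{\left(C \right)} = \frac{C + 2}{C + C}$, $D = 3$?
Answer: $- \frac{2}{17721} \approx -0.00011286$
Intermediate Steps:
$d{\left(C \right)} = \frac{2 + C}{2 C}$
$s{\left(R \right)} = 15 R$ ($s{\left(R \right)} = R 5 \cdot 3 = R 15 = 15 R$)
$\frac{1}{-8865 + s{\left(d{\left(-5 \right)} \right)}} = \frac{1}{-8865 + 15 \frac{2 - 5}{2 \left(-5\right)}} = \frac{1}{-8865 + 15 \cdot \frac{1}{2} \left(- \frac{1}{5}\right) \left(-3\right)} = \frac{1}{-8865 + 15 \cdot \frac{3}{10}} = \frac{1}{-8865 + \frac{9}{2}} = \frac{1}{- \frac{17721}{2}} = - \frac{2}{17721}$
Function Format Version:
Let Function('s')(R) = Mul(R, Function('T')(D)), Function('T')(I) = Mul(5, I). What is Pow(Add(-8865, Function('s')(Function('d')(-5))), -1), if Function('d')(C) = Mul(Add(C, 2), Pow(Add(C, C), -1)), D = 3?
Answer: Rational(-2, 17721) ≈ -0.00011286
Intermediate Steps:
Function('d')(C) = Mul(Rational(1, 2), Pow(C, -1), Add(2, C)) (Function('d')(C) = Mul(Add(2, C), Pow(Mul(2, C), -1)) = Mul(Add(2, C), Mul(Rational(1, 2), Pow(C, -1))) = Mul(Rational(1, 2), Pow(C, -1), Add(2, C)))
Function('s')(R) = Mul(15, R) (Function('s')(R) = Mul(R, Mul(5, 3)) = Mul(R, 15) = Mul(15, R))
Pow(Add(-8865, Function('s')(Function('d')(-5))), -1) = Pow(Add(-8865, Mul(15, Mul(Rational(1, 2), Pow(-5, -1), Add(2, -5)))), -1) = Pow(Add(-8865, Mul(15, Mul(Rational(1, 2), Rational(-1, 5), -3))), -1) = Pow(Add(-8865, Mul(15, Rational(3, 10))), -1) = Pow(Add(-8865, Rational(9, 2)), -1) = Pow(Rational(-17721, 2), -1) = Rational(-2, 17721)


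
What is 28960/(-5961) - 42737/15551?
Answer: -705112217/92699511 ≈ -7.6064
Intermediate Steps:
28960/(-5961) - 42737/15551 = 28960*(-1/5961) - 42737*1/15551 = -28960/5961 - 42737/15551 = -705112217/92699511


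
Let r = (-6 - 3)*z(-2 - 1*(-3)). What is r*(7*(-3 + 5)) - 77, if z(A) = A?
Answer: -203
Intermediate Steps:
r = -9 (r = (-6 - 3)*(-2 - 1*(-3)) = -9*(-2 + 3) = -9*1 = -9)
r*(7*(-3 + 5)) - 77 = -63*(-3 + 5) - 77 = -63*2 - 77 = -9*14 - 77 = -126 - 77 = -203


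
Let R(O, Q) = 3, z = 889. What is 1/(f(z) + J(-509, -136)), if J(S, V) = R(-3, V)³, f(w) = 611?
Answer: 1/638 ≈ 0.0015674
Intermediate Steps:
J(S, V) = 27 (J(S, V) = 3³ = 27)
1/(f(z) + J(-509, -136)) = 1/(611 + 27) = 1/638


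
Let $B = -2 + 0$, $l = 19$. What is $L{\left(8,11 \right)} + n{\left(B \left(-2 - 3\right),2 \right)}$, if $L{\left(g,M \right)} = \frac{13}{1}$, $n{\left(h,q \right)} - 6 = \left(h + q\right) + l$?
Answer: $50$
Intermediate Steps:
$B = -2$
$n{\left(h,q \right)} = 25 + h + q$ ($n{\left(h,q \right)} = 6 + \left(\left(h + q\right) + 19\right) = 6 + \left(19 + h + q\right) = 25 + h + q$)
$L{\left(g,M \right)} = 13$ ($L{\left(g,M \right)} = 13 \cdot 1 = 13$)
$L{\left(8,11 \right)} + n{\left(B \left(-2 - 3\right),2 \right)} = 13 + \left(25 - 2 \left(-2 - 3\right) + 2\right) = 13 + \left(25 - -10 + 2\right) = 13 + \left(25 + 10 + 2\right) = 13 + 37 = 50$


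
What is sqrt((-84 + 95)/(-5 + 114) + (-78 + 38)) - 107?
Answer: -107 + I*sqrt(474041)/109 ≈ -107.0 + 6.3166*I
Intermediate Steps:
sqrt((-84 + 95)/(-5 + 114) + (-78 + 38)) - 107 = sqrt(11/109 - 40) - 107 = sqrt(-4349/109) - 107 = I*sqrt(474041)/109 - 107 = -107 + I*sqrt(474041)/109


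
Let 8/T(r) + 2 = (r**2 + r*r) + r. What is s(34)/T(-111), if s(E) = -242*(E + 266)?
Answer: -222600675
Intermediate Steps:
T(r) = 8/(-2 + r + 2*r**2) (T(r) = 8/(-2 + ((r**2 + r*r) + r)) = 8/(-2 + ((r**2 + r**2) + r)) = 8/(-2 + (2*r**2 + r)) = 8/(-2 + (r + 2*r**2)) = 8/(-2 + r + 2*r**2))
s(E) = -64372 - 242*E (s(E) = -242*(266 + E) = -64372 - 242*E)
s(34)/T(-111) = (-64372 - 242*34)/((8/(-2 - 111 + 2*(-111)**2))) = (-64372 - 8228)/((8/(-2 - 111 + 2*12321))) = -72600/(8/(-2 - 111 + 24642)) = -72600/(8/24529) = -72600/(8*(1/24529)) = -72600/8/24529 = -72600*24529/8 = -222600675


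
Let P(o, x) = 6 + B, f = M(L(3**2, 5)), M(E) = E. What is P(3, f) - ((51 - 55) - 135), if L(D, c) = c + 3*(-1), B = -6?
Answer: 139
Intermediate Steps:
L(D, c) = -3 + c (L(D, c) = c - 3 = -3 + c)
f = 2 (f = -3 + 5 = 2)
P(o, x) = 0 (P(o, x) = 6 - 6 = 0)
P(3, f) - ((51 - 55) - 135) = 0 - ((51 - 55) - 135) = 0 - (-4 - 135) = 0 - 1*(-139) = 0 + 139 = 139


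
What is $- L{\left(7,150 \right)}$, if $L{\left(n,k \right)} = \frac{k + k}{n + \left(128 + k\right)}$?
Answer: $- \frac{20}{19} \approx -1.0526$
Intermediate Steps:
$L{\left(n,k \right)} = \frac{2 k}{128 + k + n}$
$- L{\left(7,150 \right)} = - \frac{2 \cdot 150}{128 + 150 + 7} = - \frac{2 \cdot 150}{285} = \left(-1\right) \frac{20}{19} = - \frac{20}{19}$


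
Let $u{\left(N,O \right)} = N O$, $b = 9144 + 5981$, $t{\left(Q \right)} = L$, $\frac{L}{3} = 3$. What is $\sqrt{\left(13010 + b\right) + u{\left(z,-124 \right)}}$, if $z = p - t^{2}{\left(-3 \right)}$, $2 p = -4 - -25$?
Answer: $\sqrt{36877} \approx 192.03$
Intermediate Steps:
$L = 9$ ($L = 3 \cdot 3 = 9$)
$t{\left(Q \right)} = 9$
$p = \frac{21}{2}$ ($p = \frac{-4 - -25}{2} = \frac{-4 + 25}{2} = \frac{1}{2} \cdot 21 = \frac{21}{2} \approx 10.5$)
$b = 15125$
$z = - \frac{141}{2}$ ($z = \frac{21}{2} - 9^{2} = \frac{21}{2} - 81 = - \frac{141}{2} \approx -70.5$)
$\sqrt{\left(13010 + b\right) + u{\left(z,-124 \right)}} = \sqrt{\left(13010 + 15125\right) - -8742} = \sqrt{28135 + 8742} = \sqrt{36877}$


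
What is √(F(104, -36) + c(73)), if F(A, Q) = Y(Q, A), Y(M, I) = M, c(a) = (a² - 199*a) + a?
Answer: I*√9161 ≈ 95.713*I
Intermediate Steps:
c(a) = a² - 198*a
F(A, Q) = Q
√(F(104, -36) + c(73)) = √(-36 + 73*(-198 + 73)) = √(-36 + 73*(-125)) = √(-36 - 9125) = √(-9161) = I*√9161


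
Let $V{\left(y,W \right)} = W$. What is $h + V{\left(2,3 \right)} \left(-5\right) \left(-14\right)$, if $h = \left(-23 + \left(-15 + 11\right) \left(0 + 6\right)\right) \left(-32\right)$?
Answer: $1714$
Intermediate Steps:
$h = 1504$ ($h = \left(-23 - 24\right) \left(-32\right) = \left(-47\right) \left(-32\right) = 1504$)
$h + V{\left(2,3 \right)} \left(-5\right) \left(-14\right) = 1504 + 3 \left(-5\right) \left(-14\right) = 1504 - -210 = 1504 + 210 = 1714$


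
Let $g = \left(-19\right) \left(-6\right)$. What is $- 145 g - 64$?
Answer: $-16594$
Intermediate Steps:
$g = 114$
$- 145 g - 64 = \left(-145\right) 114 - 64 = -16530 - 64 = -16594$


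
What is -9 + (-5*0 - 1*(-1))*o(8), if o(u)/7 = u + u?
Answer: 103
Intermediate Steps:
o(u) = 14*u (o(u) = 7*(u + u) = 7*(2*u) = 14*u)
-9 + (-5*0 - 1*(-1))*o(8) = -9 + (-5*0 - 1*(-1))*(14*8) = -9 + (0 + 1)*112 = -9 + 1*112 = -9 + 112 = 103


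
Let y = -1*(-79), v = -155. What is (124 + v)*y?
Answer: -2449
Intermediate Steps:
y = 79
(124 + v)*y = (124 - 155)*79 = -31*79 = -2449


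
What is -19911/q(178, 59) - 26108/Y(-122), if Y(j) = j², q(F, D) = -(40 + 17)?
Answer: 402824/1159 ≈ 347.56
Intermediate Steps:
q(F, D) = -57 (q(F, D) = -1*57 = -57)
-19911/q(178, 59) - 26108/Y(-122) = -19911/(-57) - 26108/((-122)²) = -19911*(-1/57) - 26108/14884 = 6637/19 - 26108*1/14884 = 6637/19 - 107/61 = 402824/1159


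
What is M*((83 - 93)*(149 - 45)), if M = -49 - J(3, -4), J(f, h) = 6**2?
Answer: 88400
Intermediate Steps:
J(f, h) = 36
M = -85 (M = -49 - 1*36 = -49 - 36 = -85)
M*((83 - 93)*(149 - 45)) = -85*(83 - 93)*(149 - 45) = -(-850)*104 = -85*(-1040) = 88400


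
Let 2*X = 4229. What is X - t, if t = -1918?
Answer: 8065/2 ≈ 4032.5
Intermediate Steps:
X = 4229/2 (X = (1/2)*4229 = 4229/2 ≈ 2114.5)
X - t = 4229/2 - 1*(-1918) = 4229/2 + 1918 = 8065/2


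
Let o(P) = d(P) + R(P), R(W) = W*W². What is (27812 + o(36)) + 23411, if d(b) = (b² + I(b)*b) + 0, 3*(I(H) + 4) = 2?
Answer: 99055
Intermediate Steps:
R(W) = W³
I(H) = -10/3 (I(H) = -4 + (⅓)*2 = -4 + ⅔ = -10/3)
d(b) = b² - 10*b/3 (d(b) = (b² - 10*b/3) + 0 = b² - 10*b/3)
o(P) = P³ + P*(-10 + 3*P)/3 (o(P) = P*(-10 + 3*P)/3 + P³ = P³ + P*(-10 + 3*P)/3)
(27812 + o(36)) + 23411 = (27812 + 36*(-10/3 + 36 + 36²)) + 23411 = (27812 + 36*(-10/3 + 36 + 1296)) + 23411 = (27812 + 36*(3986/3)) + 23411 = (27812 + 47832) + 23411 = 75644 + 23411 = 99055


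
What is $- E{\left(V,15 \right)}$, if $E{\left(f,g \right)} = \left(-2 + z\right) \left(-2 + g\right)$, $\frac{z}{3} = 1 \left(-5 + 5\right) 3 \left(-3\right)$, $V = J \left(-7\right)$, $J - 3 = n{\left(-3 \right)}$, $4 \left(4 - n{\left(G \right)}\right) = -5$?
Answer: $26$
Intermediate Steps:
$n{\left(G \right)} = \frac{21}{4}$ ($n{\left(G \right)} = 4 - - \frac{5}{4} = 4 + \frac{5}{4} = \frac{21}{4}$)
$J = \frac{33}{4}$ ($J = 3 + \frac{21}{4} = \frac{33}{4} \approx 8.25$)
$V = - \frac{231}{4}$ ($V = \frac{33}{4} \left(-7\right) = - \frac{231}{4} \approx -57.75$)
$z = 0$ ($z = 3 \cdot 1 \left(-5 + 5\right) 3 \left(-3\right) = 3 \cdot 1 \cdot 0 \cdot 3 \left(-3\right) = 3 \cdot 1 \cdot 0 \left(-3\right) = 3 \cdot 0 \left(-3\right) = 3 \cdot 0 = 0$)
$E{\left(f,g \right)} = 4 - 2 g$ ($E{\left(f,g \right)} = \left(-2 + 0\right) \left(-2 + g\right) = - 2 \left(-2 + g\right) = 4 - 2 g$)
$- E{\left(V,15 \right)} = - (4 - 30) = \left(-1\right) \left(-26\right) = 26$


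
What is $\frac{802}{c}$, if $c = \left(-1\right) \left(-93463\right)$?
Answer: $\frac{802}{93463} \approx 0.0085809$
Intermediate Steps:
$c = 93463$
$\frac{802}{c} = \frac{802}{93463}$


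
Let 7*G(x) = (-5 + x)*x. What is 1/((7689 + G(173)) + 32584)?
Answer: 1/44425 ≈ 2.2510e-5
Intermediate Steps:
G(x) = x*(-5 + x)/7 (G(x) = ((-5 + x)*x)/7 = (x*(-5 + x))/7 = x*(-5 + x)/7)
1/((7689 + G(173)) + 32584) = 1/((7689 + (⅐)*173*(-5 + 173)) + 32584) = 1/((7689 + (⅐)*173*168) + 32584) = 1/((7689 + 4152) + 32584) = 1/(11841 + 32584) = 1/44425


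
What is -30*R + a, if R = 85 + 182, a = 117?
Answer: -7893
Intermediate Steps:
R = 267
-30*R + a = -30*267 + 117 = -8010 + 117 = -7893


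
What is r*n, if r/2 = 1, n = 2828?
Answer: 5656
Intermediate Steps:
r = 2 (r = 2*1 = 2)
r*n = 2*2828 = 5656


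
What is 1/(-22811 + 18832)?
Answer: -1/3979 ≈ -0.00025132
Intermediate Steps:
1/(-22811 + 18832) = 1/(-3979) = -1/3979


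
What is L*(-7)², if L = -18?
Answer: -882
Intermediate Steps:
L*(-7)² = -18*(-7)² = -18*49 = -882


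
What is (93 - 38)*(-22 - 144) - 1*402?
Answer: -9532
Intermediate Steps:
(93 - 38)*(-22 - 144) - 1*402 = 55*(-166) - 402 = -9130 - 402 = -9532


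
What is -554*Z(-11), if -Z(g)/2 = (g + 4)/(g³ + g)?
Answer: 3878/671 ≈ 5.7794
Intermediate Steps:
Z(g) = -2*(4 + g)/(g + g³) (Z(g) = -2*(g + 4)/(g³ + g) = -2*(4 + g)/(g + g³))
-554*Z(-11) = -554*(-8 - 2*(-11))/(-11 + (-11)³) = -554*(-8 + 22)/(-11 - 1331) = -554*14/(-1342) = -(-277)*14/671 = -554*(-7/671) = 3878/671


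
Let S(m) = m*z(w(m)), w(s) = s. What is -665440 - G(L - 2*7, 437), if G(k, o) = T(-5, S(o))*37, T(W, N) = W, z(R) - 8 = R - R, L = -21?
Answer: -665255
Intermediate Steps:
z(R) = 8 (z(R) = 8 + (R - R) = 8 + 0 = 8)
S(m) = 8*m (S(m) = m*8 = 8*m)
G(k, o) = -185 (G(k, o) = -5*37 = -185)
-665440 - G(L - 2*7, 437) = -665440 - 1*(-185) = -665440 + 185 = -665255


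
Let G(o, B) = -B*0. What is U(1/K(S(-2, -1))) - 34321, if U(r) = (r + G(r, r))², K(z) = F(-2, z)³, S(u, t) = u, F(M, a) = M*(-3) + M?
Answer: -140578815/4096 ≈ -34321.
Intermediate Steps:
F(M, a) = -2*M (F(M, a) = -3*M + M = -2*M)
K(z) = 64 (K(z) = (-2*(-2))³ = 4³ = 64)
G(o, B) = 0 (G(o, B) = -1*0 = 0)
U(r) = r² (U(r) = (r + 0)² = r²)
U(1/K(S(-2, -1))) - 34321 = (1/64)² - 34321 = 1/4096 - 34321 = -140578815/4096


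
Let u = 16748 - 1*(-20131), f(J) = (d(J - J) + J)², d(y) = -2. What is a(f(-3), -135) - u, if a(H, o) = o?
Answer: -37014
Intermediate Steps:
f(J) = (-2 + J)²
u = 36879 (u = 16748 + 20131 = 36879)
a(f(-3), -135) - u = -135 - 1*36879 = -135 - 36879 = -37014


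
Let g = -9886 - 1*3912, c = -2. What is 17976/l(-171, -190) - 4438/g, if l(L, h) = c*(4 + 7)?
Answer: -61983803/75889 ≈ -816.77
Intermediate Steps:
l(L, h) = -22 (l(L, h) = -2*(4 + 7) = -2*11 = -22)
g = -13798 (g = -9886 - 3912 = -13798)
17976/l(-171, -190) - 4438/g = 17976/(-22) - 4438/(-13798) = 17976*(-1/22) - 4438*(-1/13798) = -8988/11 + 2219/6899 = -61983803/75889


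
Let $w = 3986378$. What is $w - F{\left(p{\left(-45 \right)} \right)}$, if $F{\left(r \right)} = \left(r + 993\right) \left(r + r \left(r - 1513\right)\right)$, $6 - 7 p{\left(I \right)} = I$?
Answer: $\frac{5128683020}{343} \approx 1.4952 \cdot 10^{7}$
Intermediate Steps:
$p{\left(I \right)} = \frac{6}{7} - \frac{I}{7}$
$F{\left(r \right)} = \left(993 + r\right) \left(r + r \left(-1513 + r\right)\right)$
$w - F{\left(p{\left(-45 \right)} \right)} = 3986378 - \left(\frac{6}{7} - - \frac{45}{7}\right) \left(-1501416 + \left(\frac{6}{7} - - \frac{45}{7}\right)^{2} - 519 \left(\frac{6}{7} - - \frac{45}{7}\right)\right) = 3986378 - \left(\frac{6}{7} + \frac{45}{7}\right) \left(-1501416 + \left(\frac{6}{7} + \frac{45}{7}\right)^{2} - 519 \left(\frac{6}{7} + \frac{45}{7}\right)\right) = 3986378 - \frac{51 \left(-1501416 + \left(\frac{51}{7}\right)^{2} - \frac{26469}{7}\right)}{7} = 3986378 - \frac{51 \left(-1501416 + \frac{2601}{49} - \frac{26469}{7}\right)}{7} = 3986378 - \frac{51}{7} \left(- \frac{73752066}{49}\right) = 3986378 - - \frac{3761355366}{343} = 3986378 + \frac{3761355366}{343} = \frac{5128683020}{343}$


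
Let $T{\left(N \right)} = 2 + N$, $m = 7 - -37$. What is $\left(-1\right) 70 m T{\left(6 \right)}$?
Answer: $-24640$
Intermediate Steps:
$m = 44$ ($m = 7 + 37 = 44$)
$\left(-1\right) 70 m T{\left(6 \right)} = \left(-1\right) 70 \cdot 44 \left(2 + 6\right) = \left(-70\right) 44 \cdot 8 = \left(-3080\right) 8 = -24640$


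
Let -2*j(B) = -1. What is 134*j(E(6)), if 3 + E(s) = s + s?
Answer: 67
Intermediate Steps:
E(s) = -3 + 2*s (E(s) = -3 + (s + s) = -3 + 2*s)
j(B) = ½ (j(B) = -½*(-1) = ½)
134*j(E(6)) = 134*(½) = 67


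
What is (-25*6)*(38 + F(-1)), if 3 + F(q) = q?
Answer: -5100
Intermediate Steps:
F(q) = -3 + q
(-25*6)*(38 + F(-1)) = (-25*6)*(38 + (-3 - 1)) = -150*(38 - 4) = -150*34 = -5100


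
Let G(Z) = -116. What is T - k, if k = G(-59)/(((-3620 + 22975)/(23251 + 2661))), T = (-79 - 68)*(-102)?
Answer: 3711578/245 ≈ 15149.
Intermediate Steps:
T = 14994 (T = -147*(-102) = 14994)
k = -38048/245 (k = -116*(23251 + 2661)/(-3620 + 22975) = -116/(19355/25912) = -116/(19355*(1/25912)) = -116/245/328 = -116*328/245 = -38048/245 ≈ -155.30)
T - k = 14994 - 1*(-38048/245) = 14994 + 38048/245 = 3711578/245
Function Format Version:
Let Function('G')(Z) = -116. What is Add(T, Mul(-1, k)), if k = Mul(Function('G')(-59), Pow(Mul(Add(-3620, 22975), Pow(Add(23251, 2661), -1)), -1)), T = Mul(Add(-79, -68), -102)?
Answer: Rational(3711578, 245) ≈ 15149.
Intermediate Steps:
T = 14994 (T = Mul(-147, -102) = 14994)
k = Rational(-38048, 245) (k = Mul(-116, Pow(Mul(Add(-3620, 22975), Pow(Add(23251, 2661), -1)), -1)) = Mul(-116, Pow(Mul(19355, Pow(25912, -1)), -1)) = Mul(-116, Pow(Mul(19355, Rational(1, 25912)), -1)) = Mul(-116, Pow(Rational(245, 328), -1)) = Mul(-116, Rational(328, 245)) = Rational(-38048, 245) ≈ -155.30)
Add(T, Mul(-1, k)) = Add(14994, Mul(-1, Rational(-38048, 245))) = Add(14994, Rational(38048, 245)) = Rational(3711578, 245)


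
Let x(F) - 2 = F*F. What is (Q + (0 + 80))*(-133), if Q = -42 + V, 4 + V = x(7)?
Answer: -11305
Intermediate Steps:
x(F) = 2 + F**2 (x(F) = 2 + F*F = 2 + F**2)
V = 47 (V = -4 + (2 + 7**2) = -4 + (2 + 49) = -4 + 51 = 47)
Q = 5 (Q = -42 + 47 = 5)
(Q + (0 + 80))*(-133) = (5 + (0 + 80))*(-133) = (5 + 80)*(-133) = 85*(-133) = -11305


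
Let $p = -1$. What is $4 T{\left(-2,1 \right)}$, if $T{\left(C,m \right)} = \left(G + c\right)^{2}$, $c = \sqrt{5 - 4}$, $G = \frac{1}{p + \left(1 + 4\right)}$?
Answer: $\frac{25}{4} \approx 6.25$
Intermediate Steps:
$G = \frac{1}{4}$ ($G = \frac{1}{-1 + \left(1 + 4\right)} = \frac{1}{-1 + 5} = \frac{1}{4} \approx 0.25$)
$c = 1$ ($c = \sqrt{1} = 1$)
$T{\left(C,m \right)} = \frac{25}{16}$ ($T{\left(C,m \right)} = \left(\frac{1}{4} + 1\right)^{2} = \left(\frac{5}{4}\right)^{2} = \frac{25}{16}$)
$4 T{\left(-2,1 \right)} = 4 \cdot \frac{25}{16} = \frac{25}{4}$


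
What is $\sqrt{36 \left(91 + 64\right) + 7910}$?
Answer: $\sqrt{13490} \approx 116.15$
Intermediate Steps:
$\sqrt{36 \left(91 + 64\right) + 7910} = \sqrt{36 \cdot 155 + 7910} = \sqrt{5580 + 7910} = \sqrt{13490}$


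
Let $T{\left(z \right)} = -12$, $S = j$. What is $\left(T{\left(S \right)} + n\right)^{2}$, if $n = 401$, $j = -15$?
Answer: $151321$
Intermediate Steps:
$S = -15$
$\left(T{\left(S \right)} + n\right)^{2} = \left(-12 + 401\right)^{2} = 389^{2} = 151321$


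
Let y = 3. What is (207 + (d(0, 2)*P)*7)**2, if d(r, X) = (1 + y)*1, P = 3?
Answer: 84681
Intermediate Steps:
d(r, X) = 4 (d(r, X) = (1 + 3)*1 = 4*1 = 4)
(207 + (d(0, 2)*P)*7)**2 = (207 + (4*3)*7)**2 = (207 + 12*7)**2 = (207 + 84)**2 = 291**2 = 84681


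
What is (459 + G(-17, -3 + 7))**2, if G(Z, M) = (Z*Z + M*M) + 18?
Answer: 611524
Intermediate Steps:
G(Z, M) = 18 + M**2 + Z**2 (G(Z, M) = (Z**2 + M**2) + 18 = (M**2 + Z**2) + 18 = 18 + M**2 + Z**2)
(459 + G(-17, -3 + 7))**2 = (459 + (18 + (-3 + 7)**2 + (-17)**2))**2 = (459 + (18 + 4**2 + 289))**2 = (459 + (18 + 16 + 289))**2 = (459 + 323)**2 = 782**2 = 611524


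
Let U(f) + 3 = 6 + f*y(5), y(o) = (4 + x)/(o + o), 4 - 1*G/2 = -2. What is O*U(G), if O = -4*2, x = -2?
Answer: -216/5 ≈ -43.200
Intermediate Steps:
G = 12 (G = 8 - 2*(-2) = 8 + 4 = 12)
y(o) = 1/o (y(o) = (4 - 2)/(o + o) = 2/((2*o)) = 2*(1/(2*o)) = 1/o)
O = -8
U(f) = 3 + f/5 (U(f) = -3 + (6 + f/5) = 3 + f/5)
O*U(G) = -8*(3 + (1/5)*12) = -8*(3 + 12/5) = -8*27/5 = -216/5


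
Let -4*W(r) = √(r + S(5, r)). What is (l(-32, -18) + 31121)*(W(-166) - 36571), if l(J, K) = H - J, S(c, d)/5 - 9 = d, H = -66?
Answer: -1136882677 - 31087*I*√951/4 ≈ -1.1369e+9 - 2.3967e+5*I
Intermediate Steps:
S(c, d) = 45 + 5*d
l(J, K) = -66 - J
W(r) = -√(45 + 6*r)/4 (W(r) = -√(r + (45 + 5*r))/4 = -√(45 + 6*r)/4)
(l(-32, -18) + 31121)*(W(-166) - 36571) = ((-66 - 1*(-32)) + 31121)*(-√(45 + 6*(-166))/4 - 36571) = ((-66 + 32) + 31121)*(-√(45 - 996)/4 - 36571) = (-34 + 31121)*(-I*√951/4 - 36571) = 31087*(-I*√951/4 - 36571) = 31087*(-36571 - I*√951/4) = -1136882677 - 31087*I*√951/4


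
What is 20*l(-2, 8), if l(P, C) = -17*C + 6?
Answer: -2600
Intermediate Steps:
l(P, C) = 6 - 17*C
20*l(-2, 8) = 20*(6 - 17*8) = 20*(6 - 136) = 20*(-130) = -2600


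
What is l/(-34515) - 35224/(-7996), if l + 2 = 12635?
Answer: 92895241/22998495 ≈ 4.0392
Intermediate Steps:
l = 12633 (l = -2 + 12635 = 12633)
l/(-34515) - 35224/(-7996) = 12633/(-34515) - 35224/(-7996) = 12633*(-1/34515) - 35224*(-1/7996) = -4211/11505 + 8806/1999 = 92895241/22998495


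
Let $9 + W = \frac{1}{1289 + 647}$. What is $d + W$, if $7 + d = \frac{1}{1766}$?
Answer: $- \frac{27349957}{1709488} \approx -15.999$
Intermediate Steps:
$d = - \frac{12361}{1766}$ ($d = -7 + \frac{1}{1766} = - \frac{12361}{1766} \approx -6.9994$)
$W = - \frac{17423}{1936}$ ($W = -9 + \frac{1}{1289 + 647} = -9 + \frac{1}{1936} = - \frac{17423}{1936} \approx -8.9995$)
$d + W = - \frac{12361}{1766} - \frac{17423}{1936} = - \frac{27349957}{1709488}$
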